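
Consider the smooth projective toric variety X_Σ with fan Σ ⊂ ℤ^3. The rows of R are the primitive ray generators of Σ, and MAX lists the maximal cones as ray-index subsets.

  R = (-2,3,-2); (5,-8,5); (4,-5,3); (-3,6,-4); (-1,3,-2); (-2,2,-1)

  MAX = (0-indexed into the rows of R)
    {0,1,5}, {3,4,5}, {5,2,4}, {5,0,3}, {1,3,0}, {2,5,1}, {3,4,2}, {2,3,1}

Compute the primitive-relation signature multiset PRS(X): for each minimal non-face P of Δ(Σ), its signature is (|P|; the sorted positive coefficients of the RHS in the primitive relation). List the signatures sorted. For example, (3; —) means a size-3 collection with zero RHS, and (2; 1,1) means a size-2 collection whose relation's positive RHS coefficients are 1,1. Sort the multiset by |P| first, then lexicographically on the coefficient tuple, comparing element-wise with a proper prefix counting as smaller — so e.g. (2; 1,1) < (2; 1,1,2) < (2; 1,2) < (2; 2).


Minimal non-faces — 5 found among 6 rays, 8 max cones:

  • {0,4}:  v_{0} + v_{4} = v_{3}  so sig = (2; 1)
  • {1,4}:  v_{1} + v_{4} = v_{2}  so sig = (2; 1)
  • {0,2}:  v_{0} + v_{2} = v_{1} + v_{3}  so sig = (2; 1,1)
  • {1,3,5}:  v_{1} + v_{3} + v_{5} = 0  so sig = (3; —)
  • {2,3,5}:  v_{2} + v_{3} + v_{5} = v_{4}  so sig = (3; 1)

Hence PRS(X_Σ) =
    (2; 1)
    (2; 1)
    (2; 1,1)
    (3; —)
    (3; 1)


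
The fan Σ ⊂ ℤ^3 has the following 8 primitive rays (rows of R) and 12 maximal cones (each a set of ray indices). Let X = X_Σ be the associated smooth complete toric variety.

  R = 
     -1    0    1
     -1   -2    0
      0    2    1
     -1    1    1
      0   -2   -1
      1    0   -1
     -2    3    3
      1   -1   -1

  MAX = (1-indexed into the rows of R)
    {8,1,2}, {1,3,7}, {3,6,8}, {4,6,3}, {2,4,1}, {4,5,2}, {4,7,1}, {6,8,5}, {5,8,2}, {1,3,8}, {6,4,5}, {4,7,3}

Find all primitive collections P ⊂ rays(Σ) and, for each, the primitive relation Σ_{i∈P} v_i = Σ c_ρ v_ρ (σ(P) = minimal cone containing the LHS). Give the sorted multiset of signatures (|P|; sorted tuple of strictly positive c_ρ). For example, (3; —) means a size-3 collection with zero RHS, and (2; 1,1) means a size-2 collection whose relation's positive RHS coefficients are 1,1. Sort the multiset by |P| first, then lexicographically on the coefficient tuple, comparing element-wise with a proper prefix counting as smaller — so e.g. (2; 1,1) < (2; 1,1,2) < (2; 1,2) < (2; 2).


11 collections generate NE(X_Σ); each relation:

  P = {1,6}:  v_{1} + v_{6} = 0  →  sig = (2; —)
  P = {3,5}:  v_{3} + v_{5} = 0  →  sig = (2; —)
  P = {4,8}:  v_{4} + v_{8} = 0  →  sig = (2; —)
  P = {1,5}:  v_{1} + v_{5} = v_{2}  →  sig = (2; 1)
  P = {2,3}:  v_{2} + v_{3} = v_{1}  →  sig = (2; 1)
  P = {2,6}:  v_{2} + v_{6} = v_{5}  →  sig = (2; 1)
  P = {5,7}:  v_{5} + v_{7} = v_{1} + v_{4}  →  sig = (2; 1,1)
  P = {6,7}:  v_{6} + v_{7} = v_{3} + v_{4}  →  sig = (2; 1,1)
  P = {7,8}:  v_{7} + v_{8} = v_{1} + v_{3}  →  sig = (2; 1,1)
  P = {2,7}:  v_{2} + v_{7} = 2·v_{1} + v_{4}  →  sig = (2; 1,2)
  P = {1,3,4}:  v_{1} + v_{3} + v_{4} = v_{7}  →  sig = (3; 1)

Sorted signature multiset PRS(X):
    (2; —)
    (2; —)
    (2; —)
    (2; 1)
    (2; 1)
    (2; 1)
    (2; 1,1)
    (2; 1,1)
    (2; 1,1)
    (2; 1,2)
    (3; 1)


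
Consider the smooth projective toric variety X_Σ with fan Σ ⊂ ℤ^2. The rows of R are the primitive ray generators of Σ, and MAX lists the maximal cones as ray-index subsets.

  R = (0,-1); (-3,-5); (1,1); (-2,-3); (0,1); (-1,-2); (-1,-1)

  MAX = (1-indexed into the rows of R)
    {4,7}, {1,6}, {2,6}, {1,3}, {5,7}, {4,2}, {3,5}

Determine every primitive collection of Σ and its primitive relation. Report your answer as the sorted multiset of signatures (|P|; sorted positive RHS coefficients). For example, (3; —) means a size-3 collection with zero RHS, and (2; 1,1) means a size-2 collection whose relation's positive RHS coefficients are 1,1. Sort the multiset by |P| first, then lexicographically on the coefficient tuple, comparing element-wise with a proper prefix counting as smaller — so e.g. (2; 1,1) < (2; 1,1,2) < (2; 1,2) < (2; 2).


The 14 primitive collections of Σ (r=7, n=2):

  P={1,5}:  v_{1} + v_{5} = 0  →  sig = (2; —)
  P={3,7}:  v_{3} + v_{7} = 0  →  sig = (2; —)
  P={1,7}:  v_{1} + v_{7} = v_{6}  →  sig = (2; 1)
  P={3,4}:  v_{3} + v_{4} = v_{6}  →  sig = (2; 1)
  P={3,6}:  v_{3} + v_{6} = v_{1}  →  sig = (2; 1)
  P={4,6}:  v_{4} + v_{6} = v_{2}  →  sig = (2; 1)
  P={5,6}:  v_{5} + v_{6} = v_{7}  →  sig = (2; 1)
  P={6,7}:  v_{6} + v_{7} = v_{4}  →  sig = (2; 1)
  P={2,5}:  v_{2} + v_{5} = v_{4} + v_{7}  →  sig = (2; 1,1)
  P={1,4}:  v_{1} + v_{4} = 2·v_{6}  →  sig = (2; 2)
  P={2,3}:  v_{2} + v_{3} = 2·v_{6}  →  sig = (2; 2)
  P={2,7}:  v_{2} + v_{7} = 2·v_{4}  →  sig = (2; 2)
  P={4,5}:  v_{4} + v_{5} = 2·v_{7}  →  sig = (2; 2)
  P={1,2}:  v_{1} + v_{2} = 3·v_{6}  →  sig = (2; 3)

Hence PRS(X_Σ) =
    (2; —)
    (2; —)
    (2; 1)
    (2; 1)
    (2; 1)
    (2; 1)
    (2; 1)
    (2; 1)
    (2; 1,1)
    (2; 2)
    (2; 2)
    (2; 2)
    (2; 2)
    (2; 3)


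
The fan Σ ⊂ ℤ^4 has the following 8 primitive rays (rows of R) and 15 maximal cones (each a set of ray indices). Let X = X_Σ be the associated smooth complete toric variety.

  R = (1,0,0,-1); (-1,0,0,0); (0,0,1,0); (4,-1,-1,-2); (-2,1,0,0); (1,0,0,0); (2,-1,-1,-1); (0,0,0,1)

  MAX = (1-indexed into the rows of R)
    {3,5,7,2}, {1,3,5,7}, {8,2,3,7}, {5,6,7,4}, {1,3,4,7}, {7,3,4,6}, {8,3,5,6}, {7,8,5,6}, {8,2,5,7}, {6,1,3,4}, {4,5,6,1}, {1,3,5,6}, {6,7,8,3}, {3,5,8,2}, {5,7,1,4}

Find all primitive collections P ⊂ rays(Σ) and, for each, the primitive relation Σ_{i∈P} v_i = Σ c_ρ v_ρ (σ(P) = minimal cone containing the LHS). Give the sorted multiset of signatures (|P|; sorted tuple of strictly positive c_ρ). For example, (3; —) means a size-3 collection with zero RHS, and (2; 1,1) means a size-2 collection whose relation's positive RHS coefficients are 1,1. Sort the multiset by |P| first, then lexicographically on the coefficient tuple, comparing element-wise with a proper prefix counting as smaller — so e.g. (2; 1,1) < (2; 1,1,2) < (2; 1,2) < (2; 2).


Δ(Σ) — 8 vertices, 9 min non-faces:

  P = {2,6}:  v_{2} + v_{6} = 0  ⇒ sig = (2; —)
  P = {1,8}:  v_{1} + v_{8} = v_{6}  ⇒ sig = (2; 1)
  P = {2,4}:  v_{2} + v_{4} = v_{1} + v_{7}  ⇒ sig = (2; 1,1)
  P = {1,2}:  v_{1} + v_{2} = v_{3} + v_{5} + v_{7}  ⇒ sig = (2; 1,1,1)
  P = {4,8}:  v_{4} + v_{8} = 2·v_{6} + v_{7}  ⇒ sig = (2; 1,2)
  P = {1,6,7}:  v_{1} + v_{6} + v_{7} = v_{4}  ⇒ sig = (3; 1)
  P = {3,4,5}:  v_{3} + v_{4} + v_{5} = 2·v_{1}  ⇒ sig = (3; 2)
  P = {3,5,7,8}:  v_{3} + v_{5} + v_{7} + v_{8} = 0  ⇒ sig = (4; —)
  P = {3,5,6,7}:  v_{3} + v_{5} + v_{6} + v_{7} = v_{1}  ⇒ sig = (4; 1)

Hence PRS(X_Σ) =
[(2; —), (2; 1), (2; 1,1), (2; 1,1,1), (2; 1,2), (3; 1), (3; 2), (4; —), (4; 1)]


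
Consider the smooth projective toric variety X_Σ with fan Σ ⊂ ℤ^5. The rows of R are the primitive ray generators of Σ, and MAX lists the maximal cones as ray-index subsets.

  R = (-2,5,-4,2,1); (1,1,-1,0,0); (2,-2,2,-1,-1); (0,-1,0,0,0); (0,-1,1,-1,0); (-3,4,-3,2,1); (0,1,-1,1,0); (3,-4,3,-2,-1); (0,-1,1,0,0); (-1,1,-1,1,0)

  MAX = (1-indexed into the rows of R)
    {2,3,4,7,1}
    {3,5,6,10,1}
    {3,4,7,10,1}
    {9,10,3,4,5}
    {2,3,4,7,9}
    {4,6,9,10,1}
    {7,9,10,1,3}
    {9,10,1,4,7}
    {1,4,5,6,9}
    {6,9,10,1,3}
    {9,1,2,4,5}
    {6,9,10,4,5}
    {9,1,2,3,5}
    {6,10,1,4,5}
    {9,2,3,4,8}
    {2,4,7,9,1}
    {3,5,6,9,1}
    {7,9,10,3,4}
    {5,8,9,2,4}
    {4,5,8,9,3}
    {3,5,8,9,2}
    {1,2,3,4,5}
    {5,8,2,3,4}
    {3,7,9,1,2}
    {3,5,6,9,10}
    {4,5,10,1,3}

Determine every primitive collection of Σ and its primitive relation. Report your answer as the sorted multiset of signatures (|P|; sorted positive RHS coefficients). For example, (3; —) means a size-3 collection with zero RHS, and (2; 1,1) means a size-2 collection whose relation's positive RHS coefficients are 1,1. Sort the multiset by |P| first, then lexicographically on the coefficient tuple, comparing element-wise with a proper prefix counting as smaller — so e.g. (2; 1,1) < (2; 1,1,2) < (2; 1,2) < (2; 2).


12 minimal non-faces of Δ(Σ) (on 10 rays):

  P={5,7}:  v_{5} + v_{7} = 0 — sig = (2; —)
  P={6,8}:  v_{6} + v_{8} = 0 — sig = (2; —)
  P={1,8}:  v_{1} + v_{8} = v_{2} — sig = (2; 1)
  P={2,6}:  v_{2} + v_{6} = v_{1} — sig = (2; 1)
  P={8,10}:  v_{8} + v_{10} = v_{3} + v_{4} — sig = (2; 1,1)
  P={2,10}:  v_{2} + v_{10} = v_{1} + v_{3} + v_{4} — sig = (2; 1,1,1)
  P={6,7}:  v_{6} + v_{7} = v_{1} + v_{9} + v_{10} — sig = (2; 1,1,1)
  P={7,8}:  v_{7} + v_{8} = v_{2} + v_{3} + v_{4} + v_{9} — sig = (2; 1,1,1,1)
  P={3,4,6}:  v_{3} + v_{4} + v_{6} = v_{10} — sig = (3; 1)
  P={1,3,4,9}:  v_{1} + v_{3} + v_{4} + v_{9} = v_{7} — sig = (4; 1)
  P={1,5,9,10}:  v_{1} + v_{5} + v_{9} + v_{10} = v_{6} — sig = (4; 1)
  P={2,3,4,5,9}:  v_{2} + v_{3} + v_{4} + v_{5} + v_{9} = v_{8} — sig = (5; 1)

so the primitive-relation signature multiset is
{ (2; —) ×2,  (2; 1) ×2,  (2; 1,1),  (2; 1,1,1) ×2,  (2; 1,1,1,1),  (3; 1),  (4; 1) ×2,  (5; 1) }


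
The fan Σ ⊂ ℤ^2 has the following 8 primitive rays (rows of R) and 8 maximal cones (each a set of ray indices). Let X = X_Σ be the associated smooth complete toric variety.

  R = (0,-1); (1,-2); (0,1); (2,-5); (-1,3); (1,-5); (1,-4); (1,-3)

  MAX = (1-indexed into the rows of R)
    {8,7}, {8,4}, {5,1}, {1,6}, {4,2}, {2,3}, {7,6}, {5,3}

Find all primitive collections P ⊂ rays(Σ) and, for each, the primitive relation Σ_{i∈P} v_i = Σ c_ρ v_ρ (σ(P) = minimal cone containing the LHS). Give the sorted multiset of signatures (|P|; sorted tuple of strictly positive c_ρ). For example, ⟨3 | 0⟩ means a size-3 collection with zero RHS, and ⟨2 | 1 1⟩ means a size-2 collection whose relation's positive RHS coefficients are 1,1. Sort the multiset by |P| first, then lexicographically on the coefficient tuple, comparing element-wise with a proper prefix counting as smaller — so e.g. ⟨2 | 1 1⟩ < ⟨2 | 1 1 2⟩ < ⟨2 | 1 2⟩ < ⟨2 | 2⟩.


Minimal non-faces — 20 found among 8 rays, 8 max cones:

  • {1,3}:  v_{1} + v_{3} = 0  so sig = ⟨2 | 0⟩
  • {5,8}:  v_{5} + v_{8} = 0  so sig = ⟨2 | 0⟩
  • {1,2}:  v_{1} + v_{2} = v_{8}  so sig = ⟨2 | 1⟩
  • {1,7}:  v_{1} + v_{7} = v_{6}  so sig = ⟨2 | 1⟩
  • {1,8}:  v_{1} + v_{8} = v_{7}  so sig = ⟨2 | 1⟩
  • {2,5}:  v_{2} + v_{5} = v_{3}  so sig = ⟨2 | 1⟩
  • {2,8}:  v_{2} + v_{8} = v_{4}  so sig = ⟨2 | 1⟩
  • {3,6}:  v_{3} + v_{6} = v_{7}  so sig = ⟨2 | 1⟩
  • {3,7}:  v_{3} + v_{7} = v_{8}  so sig = ⟨2 | 1⟩
  • {3,8}:  v_{3} + v_{8} = v_{2}  so sig = ⟨2 | 1⟩
  • {4,5}:  v_{4} + v_{5} = v_{2}  so sig = ⟨2 | 1⟩
  • {5,7}:  v_{5} + v_{7} = v_{1}  so sig = ⟨2 | 1⟩
  • {2,6}:  v_{2} + v_{6} = v_{7} + v_{8}  so sig = ⟨2 | 1 1⟩
  • {4,6}:  v_{4} + v_{6} = v_{7} + 2·v_{8}  so sig = ⟨2 | 1 2⟩
  • {1,4}:  v_{1} + v_{4} = 2·v_{8}  so sig = ⟨2 | 2⟩
  • {2,7}:  v_{2} + v_{7} = 2·v_{8}  so sig = ⟨2 | 2⟩
  • {3,4}:  v_{3} + v_{4} = 2·v_{2}  so sig = ⟨2 | 2⟩
  • {5,6}:  v_{5} + v_{6} = 2·v_{1}  so sig = ⟨2 | 2⟩
  • {6,8}:  v_{6} + v_{8} = 2·v_{7}  so sig = ⟨2 | 2⟩
  • {4,7}:  v_{4} + v_{7} = 3·v_{8}  so sig = ⟨2 | 3⟩

Hence PRS(X_Σ) =
    |P|=2: 20 collections, coeffs (), (), (1), (1), (1), (1), (1), (1), (1), (1), (1), (1), (1,1), (1,2), (2), (2), (2), (2), (2), (3)


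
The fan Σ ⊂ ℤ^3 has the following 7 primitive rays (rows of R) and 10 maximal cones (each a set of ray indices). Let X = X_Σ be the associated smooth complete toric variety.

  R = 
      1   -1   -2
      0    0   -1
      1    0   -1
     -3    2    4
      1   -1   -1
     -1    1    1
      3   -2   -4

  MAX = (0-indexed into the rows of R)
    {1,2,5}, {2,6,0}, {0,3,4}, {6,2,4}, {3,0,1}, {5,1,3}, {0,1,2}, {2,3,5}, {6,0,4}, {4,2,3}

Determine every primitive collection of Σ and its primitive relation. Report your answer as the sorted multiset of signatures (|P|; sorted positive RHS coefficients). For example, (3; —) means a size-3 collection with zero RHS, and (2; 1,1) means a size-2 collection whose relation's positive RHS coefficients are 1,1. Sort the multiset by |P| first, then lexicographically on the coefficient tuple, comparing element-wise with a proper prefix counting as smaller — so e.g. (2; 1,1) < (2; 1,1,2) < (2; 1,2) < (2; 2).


9 collections generate NE(X_Σ); each relation:

  • {3,6}:  v_{3} + v_{6} = 0 ; sig = (2; —)
  • {4,5}:  v_{4} + v_{5} = 0 ; sig = (2; —)
  • {0,5}:  v_{0} + v_{5} = v_{1} ; sig = (2; 1)
  • {1,4}:  v_{1} + v_{4} = v_{0} ; sig = (2; 1)
  • {5,6}:  v_{5} + v_{6} = v_{0} + v_{2} ; sig = (2; 1,1)
  • {1,6}:  v_{1} + v_{6} = 2·v_{0} + v_{2} ; sig = (2; 1,2)
  • {0,2,3}:  v_{0} + v_{2} + v_{3} = v_{5} ; sig = (3; 1)
  • {0,2,4}:  v_{0} + v_{2} + v_{4} = v_{6} ; sig = (3; 1)
  • {1,2,3}:  v_{1} + v_{2} + v_{3} = 2·v_{5} ; sig = (3; 2)

Sorted signature multiset PRS(X):
    (2; —)
    (2; —)
    (2; 1)
    (2; 1)
    (2; 1,1)
    (2; 1,2)
    (3; 1)
    (3; 1)
    (3; 2)


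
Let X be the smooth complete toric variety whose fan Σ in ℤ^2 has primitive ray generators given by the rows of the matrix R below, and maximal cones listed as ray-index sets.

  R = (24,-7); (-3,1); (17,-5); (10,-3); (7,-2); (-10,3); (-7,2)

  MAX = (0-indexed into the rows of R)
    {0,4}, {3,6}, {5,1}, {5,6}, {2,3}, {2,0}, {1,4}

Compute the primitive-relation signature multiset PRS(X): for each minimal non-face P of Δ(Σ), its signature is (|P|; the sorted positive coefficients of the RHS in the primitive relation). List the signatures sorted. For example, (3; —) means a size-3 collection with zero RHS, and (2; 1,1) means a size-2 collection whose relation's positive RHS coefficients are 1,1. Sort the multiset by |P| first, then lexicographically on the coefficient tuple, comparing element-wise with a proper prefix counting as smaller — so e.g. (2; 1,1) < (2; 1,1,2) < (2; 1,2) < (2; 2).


Σ has 14 primitive collections:

  P = {3,5}:  v_{3} + v_{5} = 0 ; sig = (2; —)
  P = {4,6}:  v_{4} + v_{6} = 0 ; sig = (2; —)
  P = {0,6}:  v_{0} + v_{6} = v_{2} ; sig = (2; 1)
  P = {1,3}:  v_{1} + v_{3} = v_{4} ; sig = (2; 1)
  P = {1,6}:  v_{1} + v_{6} = v_{5} ; sig = (2; 1)
  P = {2,4}:  v_{2} + v_{4} = v_{0} ; sig = (2; 1)
  P = {2,5}:  v_{2} + v_{5} = v_{4} ; sig = (2; 1)
  P = {2,6}:  v_{2} + v_{6} = v_{3} ; sig = (2; 1)
  P = {3,4}:  v_{3} + v_{4} = v_{2} ; sig = (2; 1)
  P = {4,5}:  v_{4} + v_{5} = v_{1} ; sig = (2; 1)
  P = {0,3}:  v_{0} + v_{3} = 2·v_{2} ; sig = (2; 2)
  P = {0,5}:  v_{0} + v_{5} = 2·v_{4} ; sig = (2; 2)
  P = {1,2}:  v_{1} + v_{2} = 2·v_{4} ; sig = (2; 2)
  P = {0,1}:  v_{0} + v_{1} = 3·v_{4} ; sig = (2; 3)

Sorted signature multiset PRS(X):
    (2; —)
    (2; —)
    (2; 1)
    (2; 1)
    (2; 1)
    (2; 1)
    (2; 1)
    (2; 1)
    (2; 1)
    (2; 1)
    (2; 2)
    (2; 2)
    (2; 2)
    (2; 3)


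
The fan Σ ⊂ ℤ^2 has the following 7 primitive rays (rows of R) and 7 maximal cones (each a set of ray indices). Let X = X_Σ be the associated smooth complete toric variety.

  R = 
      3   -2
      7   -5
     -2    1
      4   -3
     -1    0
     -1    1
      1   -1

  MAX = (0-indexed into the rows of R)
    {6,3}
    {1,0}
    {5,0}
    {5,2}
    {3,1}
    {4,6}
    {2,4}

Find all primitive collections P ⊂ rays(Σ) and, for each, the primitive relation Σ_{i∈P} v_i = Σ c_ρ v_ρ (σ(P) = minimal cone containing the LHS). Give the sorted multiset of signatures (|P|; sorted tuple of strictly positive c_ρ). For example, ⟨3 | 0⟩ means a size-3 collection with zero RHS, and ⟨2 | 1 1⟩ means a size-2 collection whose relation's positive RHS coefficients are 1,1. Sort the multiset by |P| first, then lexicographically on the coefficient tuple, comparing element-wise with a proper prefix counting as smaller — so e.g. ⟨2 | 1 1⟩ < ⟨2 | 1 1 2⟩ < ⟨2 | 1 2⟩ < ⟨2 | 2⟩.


14 minimal non-faces of Δ(Σ) (on 7 rays):

  P={5,6}:  v_{5} + v_{6} = 0  ⟹  sig = ⟨2 | 0⟩
  P={0,2}:  v_{0} + v_{2} = v_{6}  ⟹  sig = ⟨2 | 1⟩
  P={0,3}:  v_{0} + v_{3} = v_{1}  ⟹  sig = ⟨2 | 1⟩
  P={0,6}:  v_{0} + v_{6} = v_{3}  ⟹  sig = ⟨2 | 1⟩
  P={2,6}:  v_{2} + v_{6} = v_{4}  ⟹  sig = ⟨2 | 1⟩
  P={3,5}:  v_{3} + v_{5} = v_{0}  ⟹  sig = ⟨2 | 1⟩
  P={4,5}:  v_{4} + v_{5} = v_{2}  ⟹  sig = ⟨2 | 1⟩
  P={1,2}:  v_{1} + v_{2} = v_{3} + v_{6}  ⟹  sig = ⟨2 | 1 1⟩
  P={1,4}:  v_{1} + v_{4} = v_{3} + 2·v_{6}  ⟹  sig = ⟨2 | 1 2⟩
  P={0,4}:  v_{0} + v_{4} = 2·v_{6}  ⟹  sig = ⟨2 | 2⟩
  P={1,5}:  v_{1} + v_{5} = 2·v_{0}  ⟹  sig = ⟨2 | 2⟩
  P={1,6}:  v_{1} + v_{6} = 2·v_{3}  ⟹  sig = ⟨2 | 2⟩
  P={2,3}:  v_{2} + v_{3} = 2·v_{6}  ⟹  sig = ⟨2 | 2⟩
  P={3,4}:  v_{3} + v_{4} = 3·v_{6}  ⟹  sig = ⟨2 | 3⟩

so the primitive-relation signature multiset is
    ⟨2 | 0⟩
    ⟨2 | 1⟩
    ⟨2 | 1⟩
    ⟨2 | 1⟩
    ⟨2 | 1⟩
    ⟨2 | 1⟩
    ⟨2 | 1⟩
    ⟨2 | 1 1⟩
    ⟨2 | 1 2⟩
    ⟨2 | 2⟩
    ⟨2 | 2⟩
    ⟨2 | 2⟩
    ⟨2 | 2⟩
    ⟨2 | 3⟩


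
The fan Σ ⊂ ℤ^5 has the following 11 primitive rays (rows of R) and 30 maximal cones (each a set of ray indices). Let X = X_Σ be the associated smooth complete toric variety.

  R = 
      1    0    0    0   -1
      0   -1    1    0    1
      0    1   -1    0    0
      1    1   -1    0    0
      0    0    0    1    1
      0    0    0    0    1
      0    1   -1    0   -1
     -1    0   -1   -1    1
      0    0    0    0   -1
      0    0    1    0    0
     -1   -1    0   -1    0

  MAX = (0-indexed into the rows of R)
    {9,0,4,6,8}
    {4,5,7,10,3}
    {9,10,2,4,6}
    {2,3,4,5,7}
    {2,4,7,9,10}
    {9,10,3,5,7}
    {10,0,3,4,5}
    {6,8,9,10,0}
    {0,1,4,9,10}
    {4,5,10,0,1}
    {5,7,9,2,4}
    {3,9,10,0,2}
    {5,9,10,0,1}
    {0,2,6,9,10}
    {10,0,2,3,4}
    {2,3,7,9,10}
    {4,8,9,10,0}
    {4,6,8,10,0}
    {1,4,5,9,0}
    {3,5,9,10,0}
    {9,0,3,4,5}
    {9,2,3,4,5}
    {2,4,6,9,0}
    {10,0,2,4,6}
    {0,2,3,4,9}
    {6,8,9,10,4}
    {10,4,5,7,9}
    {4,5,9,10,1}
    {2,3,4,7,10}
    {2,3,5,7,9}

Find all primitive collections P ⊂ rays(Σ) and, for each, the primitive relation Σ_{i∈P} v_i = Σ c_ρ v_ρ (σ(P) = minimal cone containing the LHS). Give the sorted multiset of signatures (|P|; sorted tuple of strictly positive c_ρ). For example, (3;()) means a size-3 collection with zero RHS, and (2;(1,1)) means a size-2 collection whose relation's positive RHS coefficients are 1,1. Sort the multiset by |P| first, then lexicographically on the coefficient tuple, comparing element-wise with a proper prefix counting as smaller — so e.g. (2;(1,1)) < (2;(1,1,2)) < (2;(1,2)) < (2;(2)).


20 collections generate NE(X_Σ); each relation:

  P={1,6}:  v_{1} + v_{6} = 0 — sig = (2;())
  P={5,8}:  v_{5} + v_{8} = 0 — sig = (2;())
  P={1,2}:  v_{1} + v_{2} = v_{5} — sig = (2;(1))
  P={2,8}:  v_{2} + v_{8} = v_{6} — sig = (2;(1))
  P={5,6}:  v_{5} + v_{6} = v_{2} — sig = (2;(1))
  P={0,7}:  v_{0} + v_{7} = v_{3} + v_{10} — sig = (2;(1,1))
  P={3,8}:  v_{3} + v_{8} = v_{0} + v_{2} — sig = (2;(1,1))
  P={7,8}:  v_{7} + v_{8} = v_{2} + v_{10} — sig = (2;(1,1))
  P={1,8}:  v_{1} + v_{8} = v_{0} + v_{4} + v_{9} + v_{10} — sig = (2;(1,1,1,1))
  P={1,3}:  v_{1} + v_{3} = v_{0} + 2·v_{5} — sig = (2;(1,2))
  P={1,7}:  v_{1} + v_{7} = 2·v_{5} + v_{10} — sig = (2;(1,2))
  P={3,6}:  v_{3} + v_{6} = v_{0} + 2·v_{2} — sig = (2;(1,2))
  P={6,7}:  v_{6} + v_{7} = 2·v_{2} + v_{10} — sig = (2;(1,2))
  P={0,2,5}:  v_{0} + v_{2} + v_{5} = v_{3} — sig = (3;(1))
  P={2,5,10}:  v_{2} + v_{5} + v_{10} = v_{7} — sig = (3;(1))
  P={3,4,9,10}:  v_{3} + v_{4} + v_{9} + v_{10} = v_{5} — sig = (4;(1))
  P={3,4,7,9}:  v_{3} + v_{4} + v_{7} + v_{9} = v_{2} + 2·v_{5} — sig = (4;(1,2))
  P={0,2,4,9,10}:  v_{0} + v_{2} + v_{4} + v_{9} + v_{10} = 0 — sig = (5;())
  P={0,4,5,9,10}:  v_{0} + v_{4} + v_{5} + v_{9} + v_{10} = v_{1} — sig = (5;(1))
  P={0,4,6,9,10}:  v_{0} + v_{4} + v_{6} + v_{9} + v_{10} = v_{8} — sig = (5;(1))

Signatures (|P|; sorted positive RHS coefficients), sorted:
{ (2;()) ×2,  (2;(1)) ×3,  (2;(1,1)) ×3,  (2;(1,1,1,1)),  (2;(1,2)) ×4,  (3;(1)) ×2,  (4;(1)),  (4;(1,2)),  (5;()),  (5;(1)) ×2 }


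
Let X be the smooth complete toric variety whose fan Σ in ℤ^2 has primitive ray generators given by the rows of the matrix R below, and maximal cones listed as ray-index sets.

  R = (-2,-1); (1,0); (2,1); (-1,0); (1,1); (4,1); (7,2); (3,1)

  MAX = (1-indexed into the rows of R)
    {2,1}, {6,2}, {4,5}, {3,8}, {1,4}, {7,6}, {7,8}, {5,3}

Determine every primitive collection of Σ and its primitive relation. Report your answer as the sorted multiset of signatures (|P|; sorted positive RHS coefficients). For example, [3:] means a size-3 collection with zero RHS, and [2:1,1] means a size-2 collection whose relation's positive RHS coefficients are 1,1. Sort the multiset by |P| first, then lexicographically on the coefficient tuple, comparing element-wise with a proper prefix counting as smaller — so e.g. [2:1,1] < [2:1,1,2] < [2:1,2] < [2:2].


Minimal non-faces — 20 found among 8 rays, 8 max cones:

  • {1,3}:  v_{1} + v_{3} = 0 — sig = [2:]
  • {2,4}:  v_{2} + v_{4} = 0 — sig = [2:]
  • {1,5}:  v_{1} + v_{5} = v_{4} — sig = [2:1]
  • {1,8}:  v_{1} + v_{8} = v_{2} — sig = [2:1]
  • {2,3}:  v_{2} + v_{3} = v_{8} — sig = [2:1]
  • {2,5}:  v_{2} + v_{5} = v_{3} — sig = [2:1]
  • {2,8}:  v_{2} + v_{8} = v_{6} — sig = [2:1]
  • {3,4}:  v_{3} + v_{4} = v_{5} — sig = [2:1]
  • {4,6}:  v_{4} + v_{6} = v_{8} — sig = [2:1]
  • {4,8}:  v_{4} + v_{8} = v_{3} — sig = [2:1]
  • {6,8}:  v_{6} + v_{8} = v_{7} — sig = [2:1]
  • {1,7}:  v_{1} + v_{7} = v_{2} + v_{6} — sig = [2:1,1]
  • {5,6}:  v_{5} + v_{6} = v_{3} + v_{8} — sig = [2:1,1]
  • {5,7}:  v_{5} + v_{7} = v_{3} + 2·v_{8} — sig = [2:1,2]
  • {1,6}:  v_{1} + v_{6} = 2·v_{2} — sig = [2:2]
  • {2,7}:  v_{2} + v_{7} = 2·v_{6} — sig = [2:2]
  • {3,6}:  v_{3} + v_{6} = 2·v_{8} — sig = [2:2]
  • {4,7}:  v_{4} + v_{7} = 2·v_{8} — sig = [2:2]
  • {5,8}:  v_{5} + v_{8} = 2·v_{3} — sig = [2:2]
  • {3,7}:  v_{3} + v_{7} = 3·v_{8} — sig = [2:3]

Sorted signature multiset PRS(X):
{ [2:] ×2,  [2:1] ×9,  [2:1,1] ×2,  [2:1,2],  [2:2] ×5,  [2:3] }


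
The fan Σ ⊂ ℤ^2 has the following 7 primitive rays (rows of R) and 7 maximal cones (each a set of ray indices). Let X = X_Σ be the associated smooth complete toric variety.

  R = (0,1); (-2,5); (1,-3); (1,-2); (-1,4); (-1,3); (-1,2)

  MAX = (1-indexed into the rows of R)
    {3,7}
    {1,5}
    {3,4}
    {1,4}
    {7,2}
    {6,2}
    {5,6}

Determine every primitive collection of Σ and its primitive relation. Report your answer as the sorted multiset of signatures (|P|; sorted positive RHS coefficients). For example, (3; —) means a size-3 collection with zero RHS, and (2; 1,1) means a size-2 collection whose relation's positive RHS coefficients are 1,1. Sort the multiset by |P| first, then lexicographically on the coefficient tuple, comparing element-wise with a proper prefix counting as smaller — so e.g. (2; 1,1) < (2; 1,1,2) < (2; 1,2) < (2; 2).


|primitive collections| = 14. Relations:

  • {3,6}:  v_{3} + v_{6} = 0  ⟹  sig = (2; —)
  • {4,7}:  v_{4} + v_{7} = 0  ⟹  sig = (2; —)
  • {1,3}:  v_{1} + v_{3} = v_{4}  ⟹  sig = (2; 1)
  • {1,6}:  v_{1} + v_{6} = v_{5}  ⟹  sig = (2; 1)
  • {1,7}:  v_{1} + v_{7} = v_{6}  ⟹  sig = (2; 1)
  • {2,3}:  v_{2} + v_{3} = v_{7}  ⟹  sig = (2; 1)
  • {2,4}:  v_{2} + v_{4} = v_{6}  ⟹  sig = (2; 1)
  • {3,5}:  v_{3} + v_{5} = v_{1}  ⟹  sig = (2; 1)
  • {4,6}:  v_{4} + v_{6} = v_{1}  ⟹  sig = (2; 1)
  • {6,7}:  v_{6} + v_{7} = v_{2}  ⟹  sig = (2; 1)
  • {1,2}:  v_{1} + v_{2} = 2·v_{6}  ⟹  sig = (2; 2)
  • {4,5}:  v_{4} + v_{5} = 2·v_{1}  ⟹  sig = (2; 2)
  • {5,7}:  v_{5} + v_{7} = 2·v_{6}  ⟹  sig = (2; 2)
  • {2,5}:  v_{2} + v_{5} = 3·v_{6}  ⟹  sig = (2; 3)

Sorted signature multiset PRS(X):
    (2; —)
    (2; —)
    (2; 1)
    (2; 1)
    (2; 1)
    (2; 1)
    (2; 1)
    (2; 1)
    (2; 1)
    (2; 1)
    (2; 2)
    (2; 2)
    (2; 2)
    (2; 3)


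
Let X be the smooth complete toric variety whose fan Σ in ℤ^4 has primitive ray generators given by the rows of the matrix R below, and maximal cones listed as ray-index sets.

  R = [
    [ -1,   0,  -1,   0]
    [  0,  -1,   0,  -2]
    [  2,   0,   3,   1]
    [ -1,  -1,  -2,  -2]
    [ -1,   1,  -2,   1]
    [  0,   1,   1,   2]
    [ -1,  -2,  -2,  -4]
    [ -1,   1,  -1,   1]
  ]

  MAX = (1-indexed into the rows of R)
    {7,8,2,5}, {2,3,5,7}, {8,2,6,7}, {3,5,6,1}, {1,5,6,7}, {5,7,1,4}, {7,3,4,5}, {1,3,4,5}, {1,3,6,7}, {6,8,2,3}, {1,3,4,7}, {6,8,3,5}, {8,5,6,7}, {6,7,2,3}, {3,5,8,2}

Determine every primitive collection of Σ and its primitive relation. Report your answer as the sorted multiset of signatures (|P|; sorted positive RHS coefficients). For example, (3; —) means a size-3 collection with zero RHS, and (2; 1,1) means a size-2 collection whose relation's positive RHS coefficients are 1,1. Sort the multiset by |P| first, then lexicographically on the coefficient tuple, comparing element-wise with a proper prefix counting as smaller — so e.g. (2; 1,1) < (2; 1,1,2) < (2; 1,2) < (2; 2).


9 collections generate NE(X_Σ); each relation:

  {2,4}:  v_{2} + v_{4} = v_{7} — sig = (2; 1)
  {4,6}:  v_{4} + v_{6} = v_{1} — sig = (2; 1)
  {1,2}:  v_{1} + v_{2} = v_{6} + v_{7} — sig = (2; 1,1)
  {4,8}:  v_{4} + v_{8} = v_{5} + v_{6} + v_{7} — sig = (2; 1,1,1)
  {1,8}:  v_{1} + v_{8} = v_{5} + 2·v_{6} + v_{7} — sig = (2; 1,1,2)
  {2,5,6}:  v_{2} + v_{5} + v_{6} = v_{8} — sig = (3; 1)
  {3,7,8}:  v_{3} + v_{7} + v_{8} = v_{2} — sig = (3; 1)
  {3,5,6,7}:  v_{3} + v_{5} + v_{6} + v_{7} = 0 — sig = (4; —)
  {1,3,5,7}:  v_{1} + v_{3} + v_{5} + v_{7} = v_{4} — sig = (4; 1)

Signatures (|P|; sorted positive RHS coefficients), sorted:
{ (2; 1) ×2,  (2; 1,1),  (2; 1,1,1),  (2; 1,1,2),  (3; 1) ×2,  (4; —),  (4; 1) }


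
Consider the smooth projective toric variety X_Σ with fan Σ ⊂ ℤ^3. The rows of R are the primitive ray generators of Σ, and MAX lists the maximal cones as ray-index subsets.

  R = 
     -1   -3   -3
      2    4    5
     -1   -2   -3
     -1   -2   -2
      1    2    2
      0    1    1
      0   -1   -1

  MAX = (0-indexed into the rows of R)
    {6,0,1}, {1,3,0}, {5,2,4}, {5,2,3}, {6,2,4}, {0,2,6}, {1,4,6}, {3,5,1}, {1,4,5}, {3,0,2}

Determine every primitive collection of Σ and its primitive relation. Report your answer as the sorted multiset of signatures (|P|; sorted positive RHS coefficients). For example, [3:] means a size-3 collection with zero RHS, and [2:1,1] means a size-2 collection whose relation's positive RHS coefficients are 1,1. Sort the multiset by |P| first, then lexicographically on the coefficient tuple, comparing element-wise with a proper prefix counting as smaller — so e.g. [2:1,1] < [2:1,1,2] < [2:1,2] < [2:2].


Σ has 6 primitive collections:

  P = {3,4}:  v_{3} + v_{4} = 0 ; sig = [2:]
  P = {5,6}:  v_{5} + v_{6} = 0 ; sig = [2:]
  P = {0,4}:  v_{0} + v_{4} = v_{6} ; sig = [2:1]
  P = {0,5}:  v_{0} + v_{5} = v_{3} ; sig = [2:1]
  P = {1,2}:  v_{1} + v_{2} = v_{4} ; sig = [2:1]
  P = {3,6}:  v_{3} + v_{6} = v_{0} ; sig = [2:1]

Signatures (|P|; sorted positive RHS coefficients), sorted:
{ [2:] ×2,  [2:1] ×4 }


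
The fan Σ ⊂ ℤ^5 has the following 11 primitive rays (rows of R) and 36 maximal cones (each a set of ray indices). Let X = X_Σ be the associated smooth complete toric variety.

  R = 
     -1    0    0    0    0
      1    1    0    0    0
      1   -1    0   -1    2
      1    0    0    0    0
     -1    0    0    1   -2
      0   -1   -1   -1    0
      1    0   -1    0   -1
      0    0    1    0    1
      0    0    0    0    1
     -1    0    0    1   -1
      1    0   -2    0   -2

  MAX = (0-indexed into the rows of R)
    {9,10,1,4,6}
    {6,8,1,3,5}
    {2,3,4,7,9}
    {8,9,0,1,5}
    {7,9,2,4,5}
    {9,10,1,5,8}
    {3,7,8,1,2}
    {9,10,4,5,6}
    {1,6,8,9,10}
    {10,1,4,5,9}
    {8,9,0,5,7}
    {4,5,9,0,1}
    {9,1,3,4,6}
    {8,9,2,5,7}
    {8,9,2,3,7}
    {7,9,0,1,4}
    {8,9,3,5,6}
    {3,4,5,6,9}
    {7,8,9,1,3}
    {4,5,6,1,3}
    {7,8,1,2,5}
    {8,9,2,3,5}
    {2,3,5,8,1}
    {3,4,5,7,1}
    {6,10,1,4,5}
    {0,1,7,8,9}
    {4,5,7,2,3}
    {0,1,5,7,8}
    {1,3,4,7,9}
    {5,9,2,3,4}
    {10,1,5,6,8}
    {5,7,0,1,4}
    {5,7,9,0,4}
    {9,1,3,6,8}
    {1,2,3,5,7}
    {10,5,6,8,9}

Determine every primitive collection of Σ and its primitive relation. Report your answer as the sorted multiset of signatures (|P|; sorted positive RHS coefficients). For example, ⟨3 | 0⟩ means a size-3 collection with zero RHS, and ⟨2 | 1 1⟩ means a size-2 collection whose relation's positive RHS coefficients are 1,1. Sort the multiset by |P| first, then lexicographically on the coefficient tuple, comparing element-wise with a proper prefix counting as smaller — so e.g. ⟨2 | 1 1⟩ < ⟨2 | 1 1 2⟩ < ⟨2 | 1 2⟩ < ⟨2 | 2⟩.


17 collections generate NE(X_Σ); each relation:

  P={0,3}:  v_{0} + v_{3} = 0  so sig = ⟨2 | 0⟩
  P={4,8}:  v_{4} + v_{8} = v_{9}  so sig = ⟨2 | 1⟩
  P={6,7}:  v_{6} + v_{7} = v_{3}  so sig = ⟨2 | 1⟩
  P={7,10}:  v_{7} + v_{10} = v_{6}  so sig = ⟨2 | 1⟩
  P={0,2}:  v_{0} + v_{2} = v_{5} + v_{7} + v_{8}  so sig = ⟨2 | 1 1 1⟩
  P={0,6}:  v_{0} + v_{6} = v_{1} + v_{5} + v_{9}  so sig = ⟨2 | 1 1 1⟩
  P={2,10}:  v_{2} + v_{10} = v_{3} + v_{5} + v_{6} + v_{8}  so sig = ⟨2 | 1 1 1 1⟩
  P={2,6}:  v_{2} + v_{6} = 2·v_{3} + v_{5} + v_{8}  so sig = ⟨2 | 1 1 2⟩
  P={3,10}:  v_{3} + v_{10} = 2·v_{6}  so sig = ⟨2 | 2⟩
  P={0,10}:  v_{0} + v_{10} = 2·v_{1} + 2·v_{5} + 2·v_{9}  so sig = ⟨2 | 2 2 2⟩
  P={1,2,4}:  v_{1} + v_{2} + v_{4} = v_{3}  so sig = ⟨3 | 1⟩
  P={1,2,9}:  v_{1} + v_{2} + v_{9} = v_{3} + v_{8}  so sig = ⟨3 | 1 1⟩
  P={1,5,7,9}:  v_{1} + v_{5} + v_{7} + v_{9} = 0  so sig = ⟨4 | 0⟩
  P={1,3,5,9}:  v_{1} + v_{3} + v_{5} + v_{9} = v_{6}  so sig = ⟨4 | 1⟩
  P={1,5,6,9}:  v_{1} + v_{5} + v_{6} + v_{9} = v_{10}  so sig = ⟨4 | 1⟩
  P={3,5,7,8}:  v_{3} + v_{5} + v_{7} + v_{8} = v_{2}  so sig = ⟨4 | 1⟩
  P={3,5,7,9}:  v_{3} + v_{5} + v_{7} + v_{9} = v_{2} + v_{4}  so sig = ⟨4 | 1 1⟩

Signatures (|P|; sorted positive RHS coefficients), sorted:
    ⟨2 | 0⟩
    ⟨2 | 1⟩
    ⟨2 | 1⟩
    ⟨2 | 1⟩
    ⟨2 | 1 1 1⟩
    ⟨2 | 1 1 1⟩
    ⟨2 | 1 1 1 1⟩
    ⟨2 | 1 1 2⟩
    ⟨2 | 2⟩
    ⟨2 | 2 2 2⟩
    ⟨3 | 1⟩
    ⟨3 | 1 1⟩
    ⟨4 | 0⟩
    ⟨4 | 1⟩
    ⟨4 | 1⟩
    ⟨4 | 1⟩
    ⟨4 | 1 1⟩


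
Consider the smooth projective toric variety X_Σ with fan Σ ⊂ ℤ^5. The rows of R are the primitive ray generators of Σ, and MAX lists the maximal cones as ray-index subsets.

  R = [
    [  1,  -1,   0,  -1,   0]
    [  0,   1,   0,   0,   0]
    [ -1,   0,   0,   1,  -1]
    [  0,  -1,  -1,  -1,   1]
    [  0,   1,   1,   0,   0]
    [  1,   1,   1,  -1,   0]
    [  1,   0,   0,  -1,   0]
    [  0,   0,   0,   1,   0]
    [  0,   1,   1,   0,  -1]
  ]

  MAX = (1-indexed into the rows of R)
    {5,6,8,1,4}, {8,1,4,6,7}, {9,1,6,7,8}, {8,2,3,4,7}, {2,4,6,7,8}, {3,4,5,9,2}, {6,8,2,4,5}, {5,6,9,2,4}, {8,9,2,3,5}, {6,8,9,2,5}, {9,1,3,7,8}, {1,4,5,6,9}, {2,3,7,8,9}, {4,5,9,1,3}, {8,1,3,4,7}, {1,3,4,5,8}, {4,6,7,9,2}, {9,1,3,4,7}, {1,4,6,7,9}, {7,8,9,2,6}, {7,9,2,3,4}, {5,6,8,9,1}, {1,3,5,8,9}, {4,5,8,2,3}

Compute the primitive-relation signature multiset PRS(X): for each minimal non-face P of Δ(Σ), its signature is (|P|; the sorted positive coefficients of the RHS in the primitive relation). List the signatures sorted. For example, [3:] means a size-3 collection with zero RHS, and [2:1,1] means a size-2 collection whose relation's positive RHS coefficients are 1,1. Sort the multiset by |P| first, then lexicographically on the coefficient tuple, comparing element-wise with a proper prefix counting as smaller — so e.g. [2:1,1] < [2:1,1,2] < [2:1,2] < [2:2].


Σ has 4 primitive collections:

  P={1,2}:  v_{1} + v_{2} = v_{7}  →  sig = [2:1]
  P={3,6}:  v_{3} + v_{6} = v_{9}  →  sig = [2:1]
  P={5,7}:  v_{5} + v_{7} = v_{6}  →  sig = [2:1]
  P={4,8,9}:  v_{4} + v_{8} + v_{9} = 0  →  sig = [3:]

Signatures (|P|; sorted positive RHS coefficients), sorted:
[[2:1], [2:1], [2:1], [3:]]


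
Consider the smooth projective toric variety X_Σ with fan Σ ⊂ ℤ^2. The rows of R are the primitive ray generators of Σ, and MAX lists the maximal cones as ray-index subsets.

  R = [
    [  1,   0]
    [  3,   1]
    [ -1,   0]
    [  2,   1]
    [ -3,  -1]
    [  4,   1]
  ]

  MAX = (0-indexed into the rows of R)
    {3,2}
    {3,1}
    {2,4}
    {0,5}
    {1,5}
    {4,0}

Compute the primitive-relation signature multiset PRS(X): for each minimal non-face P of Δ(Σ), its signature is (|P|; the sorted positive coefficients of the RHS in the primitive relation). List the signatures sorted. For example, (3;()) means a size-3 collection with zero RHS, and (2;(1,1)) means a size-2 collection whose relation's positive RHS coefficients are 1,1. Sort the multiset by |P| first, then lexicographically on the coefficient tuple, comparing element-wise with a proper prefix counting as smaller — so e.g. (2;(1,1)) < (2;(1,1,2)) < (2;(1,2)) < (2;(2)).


9 collections generate NE(X_Σ); each relation:

  P = {0,2}:  v_{0} + v_{2} = 0  ⇒ sig = (2;())
  P = {1,4}:  v_{1} + v_{4} = 0  ⇒ sig = (2;())
  P = {0,1}:  v_{0} + v_{1} = v_{5}  ⇒ sig = (2;(1))
  P = {0,3}:  v_{0} + v_{3} = v_{1}  ⇒ sig = (2;(1))
  P = {1,2}:  v_{1} + v_{2} = v_{3}  ⇒ sig = (2;(1))
  P = {2,5}:  v_{2} + v_{5} = v_{1}  ⇒ sig = (2;(1))
  P = {3,4}:  v_{3} + v_{4} = v_{2}  ⇒ sig = (2;(1))
  P = {4,5}:  v_{4} + v_{5} = v_{0}  ⇒ sig = (2;(1))
  P = {3,5}:  v_{3} + v_{5} = 2·v_{1}  ⇒ sig = (2;(2))

Sorted signature multiset PRS(X):
    |P|=2: 9 collections, coeffs (), (), (1), (1), (1), (1), (1), (1), (2)


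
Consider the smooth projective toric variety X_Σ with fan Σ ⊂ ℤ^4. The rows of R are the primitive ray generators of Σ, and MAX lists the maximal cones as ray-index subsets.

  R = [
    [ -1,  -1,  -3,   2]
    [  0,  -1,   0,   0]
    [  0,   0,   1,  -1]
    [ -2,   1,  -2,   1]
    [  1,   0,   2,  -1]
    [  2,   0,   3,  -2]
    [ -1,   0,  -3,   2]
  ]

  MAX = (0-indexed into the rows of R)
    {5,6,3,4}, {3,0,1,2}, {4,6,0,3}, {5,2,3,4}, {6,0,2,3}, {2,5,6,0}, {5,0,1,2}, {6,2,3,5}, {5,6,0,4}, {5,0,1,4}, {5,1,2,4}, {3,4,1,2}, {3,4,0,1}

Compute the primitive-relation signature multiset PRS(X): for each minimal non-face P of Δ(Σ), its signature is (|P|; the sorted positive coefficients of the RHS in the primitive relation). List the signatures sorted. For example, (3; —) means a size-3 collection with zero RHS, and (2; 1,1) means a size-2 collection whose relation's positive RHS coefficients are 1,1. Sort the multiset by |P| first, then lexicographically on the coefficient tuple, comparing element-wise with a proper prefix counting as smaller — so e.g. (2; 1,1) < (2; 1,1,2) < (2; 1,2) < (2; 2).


5 minimal non-faces of Δ(Σ) (on 7 rays):

  • {1,6}:  v_{1} + v_{6} = v_{0} — sig = (2; 1)
  • {2,4,6}:  v_{2} + v_{4} + v_{6} = 0 — sig = (3; —)
  • {0,2,4}:  v_{0} + v_{2} + v_{4} = v_{1} — sig = (3; 1)
  • {1,3,5}:  v_{1} + v_{3} + v_{5} = v_{2} — sig = (3; 1)
  • {0,3,5}:  v_{0} + v_{3} + v_{5} = v_{2} + v_{6} — sig = (3; 1,1)

Hence PRS(X_Σ) =
    |P|=2: 1 collection, coeffs (1)
    |P|=3: 4 collections, coeffs (), (1), (1), (1,1)


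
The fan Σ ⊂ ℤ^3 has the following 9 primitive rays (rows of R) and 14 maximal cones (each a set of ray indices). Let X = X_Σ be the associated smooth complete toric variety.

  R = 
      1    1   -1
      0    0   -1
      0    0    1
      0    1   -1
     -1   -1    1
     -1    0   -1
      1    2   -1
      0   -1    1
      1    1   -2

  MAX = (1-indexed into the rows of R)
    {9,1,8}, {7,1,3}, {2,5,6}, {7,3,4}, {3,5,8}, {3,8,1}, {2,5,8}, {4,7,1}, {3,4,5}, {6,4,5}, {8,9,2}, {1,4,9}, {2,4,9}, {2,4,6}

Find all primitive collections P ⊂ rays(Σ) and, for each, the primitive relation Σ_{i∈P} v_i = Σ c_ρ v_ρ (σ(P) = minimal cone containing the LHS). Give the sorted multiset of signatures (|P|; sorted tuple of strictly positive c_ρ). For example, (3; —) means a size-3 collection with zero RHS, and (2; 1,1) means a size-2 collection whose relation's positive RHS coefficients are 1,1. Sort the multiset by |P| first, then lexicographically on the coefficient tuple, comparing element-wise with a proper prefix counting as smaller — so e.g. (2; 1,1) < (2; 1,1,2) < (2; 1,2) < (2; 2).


Δ(Σ) — 9 vertices, 17 min non-faces:

  P = {1,5}:  v_{1} + v_{5} = 0 ; sig = (2; —)
  P = {2,3}:  v_{2} + v_{3} = 0 ; sig = (2; —)
  P = {4,8}:  v_{4} + v_{8} = 0 ; sig = (2; —)
  P = {1,2}:  v_{1} + v_{2} = v_{9} ; sig = (2; 1)
  P = {3,9}:  v_{3} + v_{9} = v_{1} ; sig = (2; 1)
  P = {5,9}:  v_{5} + v_{9} = v_{2} ; sig = (2; 1)
  P = {1,6}:  v_{1} + v_{6} = v_{2} + v_{4} ; sig = (2; 1,1)
  P = {2,7}:  v_{2} + v_{7} = v_{1} + v_{4} ; sig = (2; 1,1)
  P = {3,6}:  v_{3} + v_{6} = v_{4} + v_{5} ; sig = (2; 1,1)
  P = {5,7}:  v_{5} + v_{7} = v_{3} + v_{4} ; sig = (2; 1,1)
  P = {6,8}:  v_{6} + v_{8} = v_{2} + v_{5} ; sig = (2; 1,1)
  P = {7,8}:  v_{7} + v_{8} = v_{1} + v_{3} ; sig = (2; 1,1)
  P = {6,9}:  v_{6} + v_{9} = 2·v_{2} + v_{4} ; sig = (2; 1,2)
  P = {7,9}:  v_{7} + v_{9} = 2·v_{1} + v_{4} ; sig = (2; 1,2)
  P = {6,7}:  v_{6} + v_{7} = 2·v_{4} ; sig = (2; 2)
  P = {1,3,4}:  v_{1} + v_{3} + v_{4} = v_{7} ; sig = (3; 1)
  P = {2,4,5}:  v_{2} + v_{4} + v_{5} = v_{6} ; sig = (3; 1)

Signatures (|P|; sorted positive RHS coefficients), sorted:
    (2; —)
    (2; —)
    (2; —)
    (2; 1)
    (2; 1)
    (2; 1)
    (2; 1,1)
    (2; 1,1)
    (2; 1,1)
    (2; 1,1)
    (2; 1,1)
    (2; 1,1)
    (2; 1,2)
    (2; 1,2)
    (2; 2)
    (3; 1)
    (3; 1)


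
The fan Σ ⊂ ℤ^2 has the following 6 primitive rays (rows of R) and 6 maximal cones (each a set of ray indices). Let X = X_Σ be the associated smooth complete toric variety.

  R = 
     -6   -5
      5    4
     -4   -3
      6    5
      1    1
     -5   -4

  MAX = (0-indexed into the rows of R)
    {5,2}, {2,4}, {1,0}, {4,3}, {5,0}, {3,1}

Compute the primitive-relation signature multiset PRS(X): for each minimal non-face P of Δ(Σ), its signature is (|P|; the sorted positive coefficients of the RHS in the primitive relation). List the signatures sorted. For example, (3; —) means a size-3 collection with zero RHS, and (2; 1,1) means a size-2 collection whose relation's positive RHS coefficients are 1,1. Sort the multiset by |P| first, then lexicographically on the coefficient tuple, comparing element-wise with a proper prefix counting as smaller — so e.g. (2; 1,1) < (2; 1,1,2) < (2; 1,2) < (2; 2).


9 minimal non-faces of Δ(Σ) (on 6 rays):

  {0,3}:  v_{0} + v_{3} = 0  ⟹  sig = (2; —)
  {1,5}:  v_{1} + v_{5} = 0  ⟹  sig = (2; —)
  {0,4}:  v_{0} + v_{4} = v_{5}  ⟹  sig = (2; 1)
  {1,2}:  v_{1} + v_{2} = v_{4}  ⟹  sig = (2; 1)
  {1,4}:  v_{1} + v_{4} = v_{3}  ⟹  sig = (2; 1)
  {3,5}:  v_{3} + v_{5} = v_{4}  ⟹  sig = (2; 1)
  {4,5}:  v_{4} + v_{5} = v_{2}  ⟹  sig = (2; 1)
  {0,2}:  v_{0} + v_{2} = 2·v_{5}  ⟹  sig = (2; 2)
  {2,3}:  v_{2} + v_{3} = 2·v_{4}  ⟹  sig = (2; 2)

so the primitive-relation signature multiset is
    (2; —)
    (2; —)
    (2; 1)
    (2; 1)
    (2; 1)
    (2; 1)
    (2; 1)
    (2; 2)
    (2; 2)


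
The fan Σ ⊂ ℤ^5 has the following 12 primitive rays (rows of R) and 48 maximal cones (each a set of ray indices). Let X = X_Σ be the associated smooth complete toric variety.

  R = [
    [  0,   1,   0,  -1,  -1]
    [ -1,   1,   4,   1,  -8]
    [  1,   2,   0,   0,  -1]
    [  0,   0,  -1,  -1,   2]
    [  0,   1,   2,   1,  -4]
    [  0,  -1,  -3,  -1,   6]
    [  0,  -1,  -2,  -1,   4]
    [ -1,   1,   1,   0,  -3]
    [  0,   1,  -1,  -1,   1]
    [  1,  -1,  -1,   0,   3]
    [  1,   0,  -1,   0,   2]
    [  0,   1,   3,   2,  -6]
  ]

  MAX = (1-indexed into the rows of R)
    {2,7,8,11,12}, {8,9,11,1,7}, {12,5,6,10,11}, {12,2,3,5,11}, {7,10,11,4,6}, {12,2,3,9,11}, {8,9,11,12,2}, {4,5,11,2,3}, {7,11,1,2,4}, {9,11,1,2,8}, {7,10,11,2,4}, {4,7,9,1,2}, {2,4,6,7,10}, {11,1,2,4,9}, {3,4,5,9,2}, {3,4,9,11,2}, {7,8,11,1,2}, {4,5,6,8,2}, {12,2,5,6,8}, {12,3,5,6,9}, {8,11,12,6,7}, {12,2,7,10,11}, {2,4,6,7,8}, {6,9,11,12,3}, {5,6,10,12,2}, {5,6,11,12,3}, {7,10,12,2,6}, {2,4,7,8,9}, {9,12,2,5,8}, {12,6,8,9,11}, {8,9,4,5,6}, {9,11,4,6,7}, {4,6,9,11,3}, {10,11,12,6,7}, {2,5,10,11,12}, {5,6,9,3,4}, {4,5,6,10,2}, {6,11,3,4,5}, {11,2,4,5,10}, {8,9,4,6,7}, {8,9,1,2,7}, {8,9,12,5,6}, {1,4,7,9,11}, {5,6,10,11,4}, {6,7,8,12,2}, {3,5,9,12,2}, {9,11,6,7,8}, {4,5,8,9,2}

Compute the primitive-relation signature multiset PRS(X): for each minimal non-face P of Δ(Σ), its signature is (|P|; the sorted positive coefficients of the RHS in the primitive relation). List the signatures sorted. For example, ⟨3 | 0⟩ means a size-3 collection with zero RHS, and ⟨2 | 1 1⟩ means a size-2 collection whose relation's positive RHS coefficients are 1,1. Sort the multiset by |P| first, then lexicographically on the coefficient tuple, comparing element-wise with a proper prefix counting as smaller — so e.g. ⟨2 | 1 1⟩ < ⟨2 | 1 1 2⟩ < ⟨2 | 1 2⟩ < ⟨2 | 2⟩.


21 collections generate NE(X_Σ); each relation:

  {5,7}:  v_{5} + v_{7} = 0  →  sig = ⟨2 | 0⟩
  {8,10}:  v_{8} + v_{10} = 0  →  sig = ⟨2 | 0⟩
  {4,12}:  v_{4} + v_{12} = v_{5}  →  sig = ⟨2 | 1⟩
  {1,6}:  v_{1} + v_{6} = v_{7} + v_{9}  →  sig = ⟨2 | 1 1⟩
  {3,7}:  v_{3} + v_{7} = v_{9} + v_{11}  →  sig = ⟨2 | 1 1⟩
  {9,10}:  v_{9} + v_{10} = v_{4} + v_{11}  →  sig = ⟨2 | 1 1⟩
  {1,5}:  v_{1} + v_{5} = v_{2} + v_{9} + v_{11}  →  sig = ⟨2 | 1 1 1⟩
  {1,10}:  v_{1} + v_{10} = v_{2} + v_{4} + v_{7} + 2·v_{11}  →  sig = ⟨2 | 1 1 1 2⟩
  {1,12}:  v_{1} + v_{12} = v_{2} + v_{8} + 2·v_{11}  →  sig = ⟨2 | 1 1 2⟩
  {3,10}:  v_{3} + v_{10} = v_{4} + v_{5} + 2·v_{11}  →  sig = ⟨2 | 1 1 2⟩
  {3,8}:  v_{3} + v_{8} = 2·v_{9} + v_{12}  →  sig = ⟨2 | 1 2⟩
  {1,3}:  v_{1} + v_{3} = v_{2} + 2·v_{9} + 2·v_{11}  →  sig = ⟨2 | 1 2 2⟩
  {2,6,11}:  v_{2} + v_{6} + v_{11} = 0  →  sig = ⟨3 | 0⟩
  {4,8,11}:  v_{4} + v_{8} + v_{11} = v_{9}  →  sig = ⟨3 | 1⟩
  {5,9,11}:  v_{5} + v_{9} + v_{11} = v_{3}  →  sig = ⟨3 | 1⟩
  {2,3,6}:  v_{2} + v_{3} + v_{6} = v_{5} + v_{9}  →  sig = ⟨3 | 1 1⟩
  {2,6,9}:  v_{2} + v_{6} + v_{9} = v_{4} + v_{8}  →  sig = ⟨3 | 1 1⟩
  {5,8,11}:  v_{5} + v_{8} + v_{11} = v_{9} + v_{12}  →  sig = ⟨3 | 1 1⟩
  {7,9,12}:  v_{7} + v_{9} + v_{12} = v_{8} + v_{11}  →  sig = ⟨3 | 1 1⟩
  {1,4,8}:  v_{1} + v_{4} + v_{8} = v_{2} + v_{7} + 2·v_{9}  →  sig = ⟨3 | 1 1 2⟩
  {2,7,9,11}:  v_{2} + v_{7} + v_{9} + v_{11} = v_{1}  →  sig = ⟨4 | 1⟩

Signatures (|P|; sorted positive RHS coefficients), sorted:
{ ⟨2 | 0⟩ ×2,  ⟨2 | 1⟩,  ⟨2 | 1 1⟩ ×3,  ⟨2 | 1 1 1⟩,  ⟨2 | 1 1 1 2⟩,  ⟨2 | 1 1 2⟩ ×2,  ⟨2 | 1 2⟩,  ⟨2 | 1 2 2⟩,  ⟨3 | 0⟩,  ⟨3 | 1⟩ ×2,  ⟨3 | 1 1⟩ ×4,  ⟨3 | 1 1 2⟩,  ⟨4 | 1⟩ }
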